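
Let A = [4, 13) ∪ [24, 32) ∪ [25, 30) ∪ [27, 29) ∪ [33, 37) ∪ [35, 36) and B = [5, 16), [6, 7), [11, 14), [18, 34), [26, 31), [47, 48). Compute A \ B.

Merge the first list: [4, 13), [24, 32), [33, 37).
Merge the second list: [5, 16), [18, 34), [47, 48).
[4, 13) with B removed leaves [4, 5).
[24, 32) lies entirely inside B → drops out.
[33, 37) with B removed leaves [34, 37).

[4, 5) ∪ [34, 37)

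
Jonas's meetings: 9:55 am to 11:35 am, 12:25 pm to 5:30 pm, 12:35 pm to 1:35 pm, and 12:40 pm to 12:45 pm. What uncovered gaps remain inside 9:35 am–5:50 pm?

9:35 am–9:55 am, 11:35 am–12:25 pm, 5:30 pm–5:50 pm

After merging, the occupied span is 9:55 am–11:35 am, 12:25 pm–5:30 pm.
Uncovered inside 9:35 am–5:50 pm: 9:35 am–9:55 am, 11:35 am–12:25 pm, 5:30 pm–5:50 pm.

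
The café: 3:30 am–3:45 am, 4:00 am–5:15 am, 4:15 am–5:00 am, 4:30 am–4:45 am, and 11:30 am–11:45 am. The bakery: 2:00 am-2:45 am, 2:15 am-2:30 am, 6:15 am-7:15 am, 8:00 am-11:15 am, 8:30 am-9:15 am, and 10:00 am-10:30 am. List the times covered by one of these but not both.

2:00 am–2:45 am, 3:30 am–3:45 am, 4:00 am–5:15 am, 6:15 am–7:15 am, 8:00 am–11:15 am, 11:30 am–11:45 am

First set merges to 3:30 am–3:45 am, 4:00 am–5:15 am, 11:30 am–11:45 am.
Second set merges to 2:00 am–2:45 am, 6:15 am–7:15 am, 8:00 am–11:15 am.
A but not B: 3:30 am–3:45 am, 4:00 am–5:15 am, 11:30 am–11:45 am.
B but not A: 2:00 am–2:45 am, 6:15 am–7:15 am, 8:00 am–11:15 am.
Combining gives A △ B.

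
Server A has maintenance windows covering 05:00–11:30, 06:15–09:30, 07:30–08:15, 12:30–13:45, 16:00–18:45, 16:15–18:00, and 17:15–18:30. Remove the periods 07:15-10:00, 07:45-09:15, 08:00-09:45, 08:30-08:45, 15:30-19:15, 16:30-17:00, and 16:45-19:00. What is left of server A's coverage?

Merge the first list: 05:00–11:30, 12:30–13:45, 16:00–18:45.
Merge the second list: 07:15–10:00, 15:30–19:15.
05:00–11:30 \ B = 05:00–07:15, 10:00–11:30.
12:30–13:45: nothing removed.
16:00–18:45: entirely removed.

05:00–07:15, 10:00–11:30, 12:30–13:45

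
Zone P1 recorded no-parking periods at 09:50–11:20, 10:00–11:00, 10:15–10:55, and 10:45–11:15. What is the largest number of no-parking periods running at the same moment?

4

Sweep endpoints in order; track running count of active intervals.
Peak of 4 reached at 10:45.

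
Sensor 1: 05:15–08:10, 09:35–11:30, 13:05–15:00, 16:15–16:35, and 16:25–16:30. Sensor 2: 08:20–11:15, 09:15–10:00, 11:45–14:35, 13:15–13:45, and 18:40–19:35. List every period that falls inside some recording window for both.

A, merged: 05:15–08:10, 09:35–11:30, 13:05–15:00, 16:15–16:35.
B, merged: 08:20–11:15, 11:45–14:35, 18:40–19:35.
05:15–08:10 meets no B interval.
09:35–11:30 ∩ B → 09:35–11:15.
13:05–15:00 ∩ B → 13:05–14:35.
16:15–16:35 meets no B interval.

09:35–11:15, 13:05–14:35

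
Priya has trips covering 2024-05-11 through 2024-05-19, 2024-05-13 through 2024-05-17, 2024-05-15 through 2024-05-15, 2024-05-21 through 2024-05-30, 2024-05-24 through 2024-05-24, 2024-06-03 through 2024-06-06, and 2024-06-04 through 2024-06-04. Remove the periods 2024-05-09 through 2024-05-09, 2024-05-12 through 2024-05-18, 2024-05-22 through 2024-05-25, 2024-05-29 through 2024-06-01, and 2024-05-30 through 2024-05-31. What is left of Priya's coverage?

Merge the first list: 2024-05-11 through 2024-05-19, 2024-05-21 through 2024-05-30, 2024-06-03 through 2024-06-06.
Merge the second list: 2024-05-09 through 2024-05-09, 2024-05-12 through 2024-05-18, 2024-05-22 through 2024-05-25, 2024-05-29 through 2024-06-01.
2024-05-11 through 2024-05-19 \ B = 2024-05-11 through 2024-05-11, 2024-05-19 through 2024-05-19.
2024-05-21 through 2024-05-30 \ B = 2024-05-21 through 2024-05-21, 2024-05-26 through 2024-05-28.
2024-06-03 through 2024-06-06: nothing removed.

2024-05-11 through 2024-05-11, 2024-05-19 through 2024-05-19, 2024-05-21 through 2024-05-21, 2024-05-26 through 2024-05-28, 2024-06-03 through 2024-06-06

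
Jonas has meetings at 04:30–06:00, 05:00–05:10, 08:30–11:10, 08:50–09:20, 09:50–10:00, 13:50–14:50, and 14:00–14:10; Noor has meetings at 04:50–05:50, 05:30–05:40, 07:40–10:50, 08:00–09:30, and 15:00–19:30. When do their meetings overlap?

Merge the first list: 04:30-06:00, 08:30-11:10, 13:50-14:50.
Merge the second list: 04:50-05:50, 07:40-10:50, 15:00-19:30.
04:30-06:00 meets the second set on 04:50-05:50.
08:30-11:10 meets the second set on 08:30-10:50.
13:50-14:50: no overlap with the second set.

04:50-05:50, 08:30-10:50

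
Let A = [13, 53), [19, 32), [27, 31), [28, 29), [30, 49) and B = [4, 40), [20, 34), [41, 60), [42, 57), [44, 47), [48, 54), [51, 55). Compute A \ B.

[40, 41)

A, merged: [13, 53).
B, merged: [4, 40), [41, 60).
[13, 53) \ B = [40, 41).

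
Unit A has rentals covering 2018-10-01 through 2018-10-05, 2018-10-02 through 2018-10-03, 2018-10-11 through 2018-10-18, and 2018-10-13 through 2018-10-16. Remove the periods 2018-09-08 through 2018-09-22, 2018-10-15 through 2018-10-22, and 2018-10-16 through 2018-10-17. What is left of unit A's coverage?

A, merged: 2018-10-01 through 2018-10-05, 2018-10-11 through 2018-10-18.
B, merged: 2018-09-08 through 2018-09-22, 2018-10-15 through 2018-10-22.
2018-10-01 through 2018-10-05: nothing removed.
2018-10-11 through 2018-10-18 \ B = 2018-10-11 through 2018-10-14.

2018-10-01 through 2018-10-05, 2018-10-11 through 2018-10-14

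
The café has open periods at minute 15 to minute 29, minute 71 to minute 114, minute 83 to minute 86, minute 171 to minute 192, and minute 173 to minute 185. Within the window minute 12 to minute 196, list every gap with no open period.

Covered (merged): minute 15 to minute 29, minute 71 to minute 114, minute 171 to minute 192.
Gaps within minute 12 to minute 196: minute 12 to minute 15, minute 29 to minute 71, minute 114 to minute 171, minute 192 to minute 196.

minute 12 to minute 15, minute 29 to minute 71, minute 114 to minute 171, minute 192 to minute 196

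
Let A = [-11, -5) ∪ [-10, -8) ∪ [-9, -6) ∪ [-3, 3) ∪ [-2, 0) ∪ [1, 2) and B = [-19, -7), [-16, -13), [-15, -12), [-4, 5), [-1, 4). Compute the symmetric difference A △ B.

[-19, -11) ∪ [-7, -5) ∪ [-4, -3) ∪ [3, 5)

A, merged: [-11, -5), [-3, 3).
B, merged: [-19, -7), [-4, 5).
A \ B = [-7, -5).
B \ A = [-19, -11), [-4, -3), [3, 5).
Union of the two gives the symmetric difference.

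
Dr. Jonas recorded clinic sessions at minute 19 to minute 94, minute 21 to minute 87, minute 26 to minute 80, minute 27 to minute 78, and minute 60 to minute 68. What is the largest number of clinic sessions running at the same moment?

5

Sweep endpoints in order; track running count of active intervals.
Peak of 5 reached at minute 60.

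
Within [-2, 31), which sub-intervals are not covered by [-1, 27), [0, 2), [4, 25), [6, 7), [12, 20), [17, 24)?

[-2, -1) ∪ [27, 31)

Covered (merged): [-1, 27).
Complement within [-2, 31): [-2, -1), [27, 31).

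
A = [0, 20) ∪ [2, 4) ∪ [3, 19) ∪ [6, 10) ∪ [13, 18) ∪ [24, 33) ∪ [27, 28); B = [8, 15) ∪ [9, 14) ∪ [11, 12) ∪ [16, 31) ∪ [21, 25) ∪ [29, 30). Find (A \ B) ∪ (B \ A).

[0, 8) ∪ [15, 16) ∪ [20, 24) ∪ [31, 33)

First set merges to [0, 20), [24, 33).
Second set merges to [8, 15), [16, 31).
A \ B = [0, 8), [15, 16), [31, 33).
B \ A = [20, 24).
Union of the two gives the symmetric difference.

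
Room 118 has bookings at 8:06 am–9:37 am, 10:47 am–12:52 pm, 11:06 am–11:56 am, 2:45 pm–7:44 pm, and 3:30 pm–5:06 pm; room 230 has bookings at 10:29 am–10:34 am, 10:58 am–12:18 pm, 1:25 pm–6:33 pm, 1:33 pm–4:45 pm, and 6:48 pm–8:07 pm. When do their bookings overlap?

10:58 am–12:18 pm, 2:45 pm–6:33 pm, 6:48 pm–7:44 pm

First set merges to 8:06 am–9:37 am, 10:47 am–12:52 pm, 2:45 pm–7:44 pm.
Second set merges to 10:29 am–10:34 am, 10:58 am–12:18 pm, 1:25 pm–6:33 pm, 6:48 pm–8:07 pm.
8:06 am–9:37 am falls entirely outside B.
10:47 am–12:52 pm overlaps B on 10:58 am–12:18 pm.
2:45 pm–7:44 pm overlaps B on 2:45 pm–6:33 pm, 6:48 pm–7:44 pm.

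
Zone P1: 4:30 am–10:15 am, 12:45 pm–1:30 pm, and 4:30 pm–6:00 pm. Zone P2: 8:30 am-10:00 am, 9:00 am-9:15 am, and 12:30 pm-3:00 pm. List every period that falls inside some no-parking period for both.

Second set merges to 8:30 am–10:00 am, 12:30 pm–3:00 pm.
4:30 am–10:15 am ∩ B → 8:30 am–10:00 am.
12:45 pm–1:30 pm ∩ B → 12:45 pm–1:30 pm.
4:30 pm–6:00 pm meets no B interval.

8:30 am–10:00 am, 12:45 pm–1:30 pm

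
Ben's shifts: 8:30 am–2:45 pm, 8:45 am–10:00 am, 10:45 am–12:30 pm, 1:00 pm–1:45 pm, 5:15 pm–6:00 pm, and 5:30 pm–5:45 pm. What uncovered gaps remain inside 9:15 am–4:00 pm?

Covered (merged): 8:30 am–2:45 pm, 5:15 pm–6:00 pm.
Gaps within 9:15 am–4:00 pm: 2:45 pm–4:00 pm.

2:45 pm–4:00 pm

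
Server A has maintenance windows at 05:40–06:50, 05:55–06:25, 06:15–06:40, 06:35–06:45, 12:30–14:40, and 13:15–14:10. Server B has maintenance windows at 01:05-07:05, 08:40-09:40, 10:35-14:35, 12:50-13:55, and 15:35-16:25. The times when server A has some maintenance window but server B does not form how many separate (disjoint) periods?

First set merges to 05:40-06:50, 12:30-14:40.
Second set merges to 01:05-07:05, 08:40-09:40, 10:35-14:35, 15:35-16:25.
A \ B = 14:35-14:40.
That is 1 disjoint piece.

1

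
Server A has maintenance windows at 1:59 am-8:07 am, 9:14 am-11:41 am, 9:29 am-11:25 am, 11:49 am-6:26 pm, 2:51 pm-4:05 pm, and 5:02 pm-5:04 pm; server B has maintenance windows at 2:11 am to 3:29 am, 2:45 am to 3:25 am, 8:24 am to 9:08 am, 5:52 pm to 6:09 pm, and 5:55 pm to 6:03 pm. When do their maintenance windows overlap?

First set merges to 1:59 am–8:07 am, 9:14 am–11:41 am, 11:49 am–6:26 pm.
Second set merges to 2:11 am–3:29 am, 8:24 am–9:08 am, 5:52 pm–6:09 pm.
1:59 am–8:07 am meets the second set on 2:11 am–3:29 am.
9:14 am–11:41 am: no overlap with the second set.
11:49 am–6:26 pm meets the second set on 5:52 pm–6:09 pm.

2:11 am–3:29 am, 5:52 pm–6:09 pm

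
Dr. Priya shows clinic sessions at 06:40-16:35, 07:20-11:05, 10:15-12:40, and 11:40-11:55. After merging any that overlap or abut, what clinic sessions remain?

07:20-11:05 overlaps/touches 06:40-16:35 → extend to 06:40-16:35.
10:15-12:40 overlaps/touches 06:40-16:35 → extend to 06:40-16:35.
11:40-11:55 overlaps/touches 06:40-16:35 → extend to 06:40-16:35.

06:40-16:35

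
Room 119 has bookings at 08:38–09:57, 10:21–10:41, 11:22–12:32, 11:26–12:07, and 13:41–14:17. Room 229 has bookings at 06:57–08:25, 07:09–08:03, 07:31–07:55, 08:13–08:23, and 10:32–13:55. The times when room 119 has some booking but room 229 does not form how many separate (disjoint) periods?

Merge the first list: 08:38–09:57, 10:21–10:41, 11:22–12:32, 13:41–14:17.
Merge the second list: 06:57–08:25, 10:32–13:55.
A \ B = 08:38–09:57, 10:21–10:32, 13:55–14:17.
That is 3 disjoint pieces.

3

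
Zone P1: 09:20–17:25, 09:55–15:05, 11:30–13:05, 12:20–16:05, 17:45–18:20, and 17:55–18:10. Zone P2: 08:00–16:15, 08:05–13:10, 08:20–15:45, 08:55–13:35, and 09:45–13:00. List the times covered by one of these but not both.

08:00-09:20, 16:15-17:25, 17:45-18:20

A, merged: 09:20-17:25, 17:45-18:20.
B, merged: 08:00-16:15.
Only in the first: 16:15-17:25, 17:45-18:20.
Only in the second: 08:00-09:20.
Together these are the periods covered by exactly one.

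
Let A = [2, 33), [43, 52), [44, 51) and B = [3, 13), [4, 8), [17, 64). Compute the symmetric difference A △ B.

First set merges to [2, 33), [43, 52).
Second set merges to [3, 13), [17, 64).
A \ B = [2, 3), [13, 17).
B \ A = [33, 43), [52, 64).
Union of the two gives the symmetric difference.

[2, 3) ∪ [13, 17) ∪ [33, 43) ∪ [52, 64)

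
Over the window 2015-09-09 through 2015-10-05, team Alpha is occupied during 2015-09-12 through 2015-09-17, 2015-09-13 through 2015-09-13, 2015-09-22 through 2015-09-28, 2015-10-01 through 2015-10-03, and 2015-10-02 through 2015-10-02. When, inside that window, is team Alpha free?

2015-09-09 through 2015-09-11, 2015-09-18 through 2015-09-21, 2015-09-29 through 2015-09-30, 2015-10-04 through 2015-10-05

The merged coverage is 2015-09-12 through 2015-09-17, 2015-09-22 through 2015-09-28, 2015-10-01 through 2015-10-03.
Uncovered inside 2015-09-09 through 2015-10-05: 2015-09-09 through 2015-09-11, 2015-09-18 through 2015-09-21, 2015-09-29 through 2015-09-30, 2015-10-04 through 2015-10-05.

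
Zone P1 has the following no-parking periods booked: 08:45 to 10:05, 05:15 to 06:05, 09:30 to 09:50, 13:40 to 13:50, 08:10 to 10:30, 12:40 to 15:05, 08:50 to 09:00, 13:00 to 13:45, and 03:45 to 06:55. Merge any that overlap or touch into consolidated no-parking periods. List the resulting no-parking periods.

Sort by start: 03:45–06:55, 05:15–06:05, 08:10–10:30, 08:45–10:05, 08:50–09:00, 09:30–09:50, 12:40–15:05, 13:00–13:45, 13:40–13:50.
05:15–06:05 overlaps/touches 03:45–06:55 → extend to 03:45–06:55.
08:10–10:30 is disjoint → start new block.
08:45–10:05 overlaps/touches 08:10–10:30 → extend to 08:10–10:30.
08:50–09:00 overlaps/touches 08:10–10:30 → extend to 08:10–10:30.
09:30–09:50 overlaps/touches 08:10–10:30 → extend to 08:10–10:30.
12:40–15:05 is disjoint → start new block.
13:00–13:45 overlaps/touches 12:40–15:05 → extend to 12:40–15:05.
13:40–13:50 overlaps/touches 12:40–15:05 → extend to 12:40–15:05.

03:45–06:55, 08:10–10:30, 12:40–15:05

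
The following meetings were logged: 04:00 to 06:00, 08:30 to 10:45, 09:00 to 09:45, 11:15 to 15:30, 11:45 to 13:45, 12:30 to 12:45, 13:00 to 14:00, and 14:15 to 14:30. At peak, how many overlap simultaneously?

At 12:30, 3 of the intervals are simultaneously active.
No point has more.

3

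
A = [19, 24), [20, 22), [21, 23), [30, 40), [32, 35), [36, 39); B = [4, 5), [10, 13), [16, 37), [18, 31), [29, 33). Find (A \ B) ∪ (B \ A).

[4, 5) ∪ [10, 13) ∪ [16, 19) ∪ [24, 30) ∪ [37, 40)

Merge the first list: [19, 24), [30, 40).
Merge the second list: [4, 5), [10, 13), [16, 37).
A but not B: [37, 40).
B but not A: [4, 5), [10, 13), [16, 19), [24, 30).
Combining gives A △ B.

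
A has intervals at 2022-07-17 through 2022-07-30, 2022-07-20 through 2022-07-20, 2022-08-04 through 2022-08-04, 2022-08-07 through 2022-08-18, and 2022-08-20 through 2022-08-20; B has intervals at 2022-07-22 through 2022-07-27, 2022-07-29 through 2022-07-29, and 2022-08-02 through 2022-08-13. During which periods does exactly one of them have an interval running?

2022-07-17 through 2022-07-21, 2022-07-28 through 2022-07-28, 2022-07-30 through 2022-07-30, 2022-08-02 through 2022-08-03, 2022-08-05 through 2022-08-06, 2022-08-14 through 2022-08-18, 2022-08-20 through 2022-08-20

Merge the first list: 2022-07-17 through 2022-07-30, 2022-08-04 through 2022-08-04, 2022-08-07 through 2022-08-18, 2022-08-20 through 2022-08-20.
Only in the first: 2022-07-17 through 2022-07-21, 2022-07-28 through 2022-07-28, 2022-07-30 through 2022-07-30, 2022-08-14 through 2022-08-18, 2022-08-20 through 2022-08-20.
Only in the second: 2022-08-02 through 2022-08-03, 2022-08-05 through 2022-08-06.
Together these are the periods covered by exactly one.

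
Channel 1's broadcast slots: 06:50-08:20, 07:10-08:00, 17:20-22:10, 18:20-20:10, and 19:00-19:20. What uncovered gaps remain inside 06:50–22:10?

08:20-17:20

The merged coverage is 06:50-08:20, 17:20-22:10.
Gaps within 06:50-22:10: 08:20-17:20.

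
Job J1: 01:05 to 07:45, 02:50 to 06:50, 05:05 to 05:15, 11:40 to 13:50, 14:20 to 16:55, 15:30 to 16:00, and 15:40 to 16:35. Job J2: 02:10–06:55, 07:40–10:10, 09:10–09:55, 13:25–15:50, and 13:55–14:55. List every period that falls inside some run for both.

02:10-06:55, 07:40-07:45, 13:25-13:50, 14:20-15:50

A, merged: 01:05-07:45, 11:40-13:50, 14:20-16:55.
B, merged: 02:10-06:55, 07:40-10:10, 13:25-15:50.
01:05-07:45 overlaps B on 02:10-06:55, 07:40-07:45.
11:40-13:50 overlaps B on 13:25-13:50.
14:20-16:55 overlaps B on 14:20-15:50.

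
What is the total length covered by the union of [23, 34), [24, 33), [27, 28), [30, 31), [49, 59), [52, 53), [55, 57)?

21

Merged: [23, 34), [49, 59).
Lengths: 11 + 10 = 21.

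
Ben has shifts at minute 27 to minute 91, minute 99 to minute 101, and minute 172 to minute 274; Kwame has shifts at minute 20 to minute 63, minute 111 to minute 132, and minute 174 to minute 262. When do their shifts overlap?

minute 27 to minute 63, minute 174 to minute 262

minute 27 to minute 91 ∩ B → minute 27 to minute 63.
minute 99 to minute 101 meets no B interval.
minute 172 to minute 274 ∩ B → minute 174 to minute 262.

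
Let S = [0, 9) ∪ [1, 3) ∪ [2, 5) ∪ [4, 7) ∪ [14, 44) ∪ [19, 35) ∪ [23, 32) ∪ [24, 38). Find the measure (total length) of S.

39

Merged: [0, 9), [14, 44).
Lengths: 9 + 30 = 39.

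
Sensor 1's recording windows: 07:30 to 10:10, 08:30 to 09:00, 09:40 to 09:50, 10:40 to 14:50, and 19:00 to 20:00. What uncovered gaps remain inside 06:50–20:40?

After merging, the occupied span is 07:30–10:10, 10:40–14:50, 19:00–20:00.
Complement within 06:50–20:40: 06:50–07:30, 10:10–10:40, 14:50–19:00, 20:00–20:40.

06:50–07:30, 10:10–10:40, 14:50–19:00, 20:00–20:40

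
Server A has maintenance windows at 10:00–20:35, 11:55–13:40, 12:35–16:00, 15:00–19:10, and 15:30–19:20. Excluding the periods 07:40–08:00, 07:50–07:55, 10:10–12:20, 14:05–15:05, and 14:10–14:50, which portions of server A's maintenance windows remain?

First set merges to 10:00–20:35.
Second set merges to 07:40–08:00, 10:10–12:20, 14:05–15:05.
10:00–20:35 \ B = 10:00–10:10, 12:20–14:05, 15:05–20:35.

10:00–10:10, 12:20–14:05, 15:05–20:35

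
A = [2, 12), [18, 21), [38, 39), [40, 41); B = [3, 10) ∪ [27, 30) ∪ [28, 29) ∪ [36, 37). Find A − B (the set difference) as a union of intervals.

[2, 3) ∪ [10, 12) ∪ [18, 21) ∪ [38, 39) ∪ [40, 41)

Merge the second list: [3, 10), [27, 30), [36, 37).
[2, 12) \ B = [2, 3), [10, 12).
[18, 21): nothing removed.
[38, 39): nothing removed.
[40, 41): nothing removed.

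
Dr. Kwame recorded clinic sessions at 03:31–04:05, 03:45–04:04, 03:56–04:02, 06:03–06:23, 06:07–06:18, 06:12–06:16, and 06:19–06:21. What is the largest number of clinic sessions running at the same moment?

Walk the sorted start/end points keeping a running depth.
The depth first hits 3 at 03:56.

3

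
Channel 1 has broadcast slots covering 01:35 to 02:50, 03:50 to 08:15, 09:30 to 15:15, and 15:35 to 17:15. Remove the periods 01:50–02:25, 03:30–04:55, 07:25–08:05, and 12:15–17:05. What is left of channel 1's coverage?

01:35–02:50 minus B → 01:35–01:50, 02:25–02:50.
03:50–08:15 minus B → 04:55–07:25, 08:05–08:15.
09:30–15:15 minus B → 09:30–12:15.
15:35–17:15 minus B → 17:05–17:15.

01:35–01:50, 02:25–02:50, 04:55–07:25, 08:05–08:15, 09:30–12:15, 17:05–17:15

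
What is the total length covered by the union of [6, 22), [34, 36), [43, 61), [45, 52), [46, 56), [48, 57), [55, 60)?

Merged: [6, 22), [34, 36), [43, 61).
Lengths: 16 + 2 + 18 = 36.

36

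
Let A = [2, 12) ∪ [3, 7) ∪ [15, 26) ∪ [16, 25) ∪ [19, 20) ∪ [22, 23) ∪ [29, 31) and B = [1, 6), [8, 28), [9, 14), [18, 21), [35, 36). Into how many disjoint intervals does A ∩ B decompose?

3

Merge the first list: [2, 12), [15, 26), [29, 31).
Merge the second list: [1, 6), [8, 28), [35, 36).
A ∩ B = [2, 6), [8, 12), [15, 26).
That is 3 disjoint pieces.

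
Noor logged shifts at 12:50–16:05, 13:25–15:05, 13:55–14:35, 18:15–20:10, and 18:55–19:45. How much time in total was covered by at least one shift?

5 h 10 min

Merged: 12:50-16:05, 18:15-20:10.
Lengths: 3 h 15 min + 1 h 55 min = 5 h 10 min.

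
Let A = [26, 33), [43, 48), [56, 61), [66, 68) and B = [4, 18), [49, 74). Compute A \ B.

[26, 33) is untouched.
[43, 48) is untouched.
[56, 61) lies entirely inside B → drops out.
[66, 68) lies entirely inside B → drops out.

[26, 33) ∪ [43, 48)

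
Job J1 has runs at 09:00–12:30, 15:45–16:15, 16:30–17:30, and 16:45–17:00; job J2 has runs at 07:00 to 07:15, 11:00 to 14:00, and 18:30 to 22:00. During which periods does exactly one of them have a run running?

Merge the first list: 09:00-12:30, 15:45-16:15, 16:30-17:30.
A \ B = 09:00-11:00, 15:45-16:15, 16:30-17:30.
B \ A = 07:00-07:15, 12:30-14:00, 18:30-22:00.
Union of the two gives the symmetric difference.

07:00-07:15, 09:00-11:00, 12:30-14:00, 15:45-16:15, 16:30-17:30, 18:30-22:00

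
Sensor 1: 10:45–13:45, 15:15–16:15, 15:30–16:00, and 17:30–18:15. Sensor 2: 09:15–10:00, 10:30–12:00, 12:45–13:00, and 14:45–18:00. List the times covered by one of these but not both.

09:15-10:00, 10:30-10:45, 12:00-12:45, 13:00-13:45, 14:45-15:15, 16:15-17:30, 18:00-18:15

Merge the first list: 10:45-13:45, 15:15-16:15, 17:30-18:15.
A but not B: 12:00-12:45, 13:00-13:45, 18:00-18:15.
B but not A: 09:15-10:00, 10:30-10:45, 14:45-15:15, 16:15-17:30.
Combining gives A △ B.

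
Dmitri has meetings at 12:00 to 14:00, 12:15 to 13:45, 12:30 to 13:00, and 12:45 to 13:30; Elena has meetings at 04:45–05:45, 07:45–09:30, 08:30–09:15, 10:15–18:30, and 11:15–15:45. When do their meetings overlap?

12:00-14:00

First set merges to 12:00-14:00.
Second set merges to 04:45-05:45, 07:45-09:30, 10:15-18:30.
12:00-14:00 meets the second set on 12:00-14:00.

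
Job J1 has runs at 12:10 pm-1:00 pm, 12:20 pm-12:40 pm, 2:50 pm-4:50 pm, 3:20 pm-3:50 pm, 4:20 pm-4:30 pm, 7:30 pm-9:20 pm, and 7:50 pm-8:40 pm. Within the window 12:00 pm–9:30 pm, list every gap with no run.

After merging, the occupied span is 12:10 pm–1:00 pm, 2:50 pm–4:50 pm, 7:30 pm–9:20 pm.
Gaps within 12:00 pm–9:30 pm: 12:00 pm–12:10 pm, 1:00 pm–2:50 pm, 4:50 pm–7:30 pm, 9:20 pm–9:30 pm.

12:00 pm–12:10 pm, 1:00 pm–2:50 pm, 4:50 pm–7:30 pm, 9:20 pm–9:30 pm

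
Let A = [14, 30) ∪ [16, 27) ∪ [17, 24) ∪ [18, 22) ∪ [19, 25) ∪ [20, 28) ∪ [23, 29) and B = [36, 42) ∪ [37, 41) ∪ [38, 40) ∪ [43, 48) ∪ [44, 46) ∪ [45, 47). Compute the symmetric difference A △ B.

[14, 30) ∪ [36, 42) ∪ [43, 48)

Merge the first list: [14, 30).
Merge the second list: [36, 42), [43, 48).
A \ B = [14, 30).
B \ A = [36, 42), [43, 48).
Union of the two gives the symmetric difference.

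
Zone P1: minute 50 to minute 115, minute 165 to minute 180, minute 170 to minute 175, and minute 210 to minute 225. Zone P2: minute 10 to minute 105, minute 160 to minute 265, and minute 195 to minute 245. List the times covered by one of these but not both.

Merge the first list: minute 50 to minute 115, minute 165 to minute 180, minute 210 to minute 225.
Merge the second list: minute 10 to minute 105, minute 160 to minute 265.
A but not B: minute 105 to minute 115.
B but not A: minute 10 to minute 50, minute 160 to minute 165, minute 180 to minute 210, minute 225 to minute 265.
Combining gives A △ B.

minute 10 to minute 50, minute 105 to minute 115, minute 160 to minute 165, minute 180 to minute 210, minute 225 to minute 265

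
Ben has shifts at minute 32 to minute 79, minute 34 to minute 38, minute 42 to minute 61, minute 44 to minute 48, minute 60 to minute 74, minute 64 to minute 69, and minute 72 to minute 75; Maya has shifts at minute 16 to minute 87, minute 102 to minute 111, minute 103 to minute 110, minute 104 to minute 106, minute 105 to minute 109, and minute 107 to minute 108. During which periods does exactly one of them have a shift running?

Merge the first list: minute 32 to minute 79.
Merge the second list: minute 16 to minute 87, minute 102 to minute 111.
A but not B: none.
B but not A: minute 16 to minute 32, minute 79 to minute 87, minute 102 to minute 111.
Combining gives A △ B.

minute 16 to minute 32, minute 79 to minute 87, minute 102 to minute 111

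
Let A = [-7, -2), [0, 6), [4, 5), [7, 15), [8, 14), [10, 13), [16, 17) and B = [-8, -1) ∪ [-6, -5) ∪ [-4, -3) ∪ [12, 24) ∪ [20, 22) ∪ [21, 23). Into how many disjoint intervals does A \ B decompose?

2

A, merged: [-7, -2), [0, 6), [7, 15), [16, 17).
B, merged: [-8, -1), [12, 24).
A \ B = [0, 6), [7, 12).
That is 2 disjoint pieces.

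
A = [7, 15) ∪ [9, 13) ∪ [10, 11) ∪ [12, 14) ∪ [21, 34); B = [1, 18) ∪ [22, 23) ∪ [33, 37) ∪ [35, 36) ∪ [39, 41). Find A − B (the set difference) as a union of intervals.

[21, 22) ∪ [23, 33)

A, merged: [7, 15), [21, 34).
B, merged: [1, 18), [22, 23), [33, 37), [39, 41).
[7, 15): entirely removed.
[21, 34) \ B = [21, 22), [23, 33).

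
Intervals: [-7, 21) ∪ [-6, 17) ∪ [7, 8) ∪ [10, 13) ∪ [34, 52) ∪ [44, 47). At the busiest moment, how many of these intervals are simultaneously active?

3

Sweep endpoints in order; track running count of active intervals.
Peak of 3 reached at 7.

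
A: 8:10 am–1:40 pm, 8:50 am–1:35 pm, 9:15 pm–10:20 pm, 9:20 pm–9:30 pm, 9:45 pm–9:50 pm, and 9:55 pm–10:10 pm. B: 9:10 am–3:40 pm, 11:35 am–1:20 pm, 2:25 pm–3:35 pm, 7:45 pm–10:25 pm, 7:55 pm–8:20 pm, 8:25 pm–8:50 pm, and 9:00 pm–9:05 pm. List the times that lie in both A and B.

9:10 am-1:40 pm, 9:15 pm-10:20 pm

First set merges to 8:10 am-1:40 pm, 9:15 pm-10:20 pm.
Second set merges to 9:10 am-3:40 pm, 7:45 pm-10:25 pm.
8:10 am-1:40 pm ∩ B → 9:10 am-1:40 pm.
9:15 pm-10:20 pm ∩ B → 9:15 pm-10:20 pm.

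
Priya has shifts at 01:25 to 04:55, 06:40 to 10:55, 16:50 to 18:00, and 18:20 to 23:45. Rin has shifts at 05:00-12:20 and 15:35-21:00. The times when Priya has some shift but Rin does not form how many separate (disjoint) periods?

A \ B = 01:25–04:55, 21:00–23:45.
That is 2 disjoint pieces.

2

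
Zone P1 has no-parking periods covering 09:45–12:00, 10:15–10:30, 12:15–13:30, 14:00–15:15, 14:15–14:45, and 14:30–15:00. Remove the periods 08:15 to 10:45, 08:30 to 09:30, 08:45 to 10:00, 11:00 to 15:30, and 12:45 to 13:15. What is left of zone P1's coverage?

Merge the first list: 09:45-12:00, 12:15-13:30, 14:00-15:15.
Merge the second list: 08:15-10:45, 11:00-15:30.
09:45-12:00 with B removed leaves 10:45-11:00.
12:15-13:30 lies entirely inside B → drops out.
14:00-15:15 lies entirely inside B → drops out.

10:45-11:00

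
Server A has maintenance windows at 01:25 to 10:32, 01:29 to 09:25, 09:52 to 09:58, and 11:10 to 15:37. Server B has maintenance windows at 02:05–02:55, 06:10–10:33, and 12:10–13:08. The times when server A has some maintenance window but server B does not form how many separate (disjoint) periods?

Merge the first list: 01:25–10:32, 11:10–15:37.
A \ B = 01:25–02:05, 02:55–06:10, 11:10–12:10, 13:08–15:37.
That is 4 disjoint pieces.

4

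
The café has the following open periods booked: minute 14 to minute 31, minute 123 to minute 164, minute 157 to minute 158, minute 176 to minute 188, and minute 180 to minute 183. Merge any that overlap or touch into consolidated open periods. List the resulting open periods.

minute 14 to minute 31, minute 123 to minute 164, minute 176 to minute 188

minute 123 to minute 164 is disjoint → start new block.
minute 157 to minute 158 overlaps/touches minute 123 to minute 164 → extend to minute 123 to minute 164.
minute 176 to minute 188 is disjoint → start new block.
minute 180 to minute 183 overlaps/touches minute 176 to minute 188 → extend to minute 176 to minute 188.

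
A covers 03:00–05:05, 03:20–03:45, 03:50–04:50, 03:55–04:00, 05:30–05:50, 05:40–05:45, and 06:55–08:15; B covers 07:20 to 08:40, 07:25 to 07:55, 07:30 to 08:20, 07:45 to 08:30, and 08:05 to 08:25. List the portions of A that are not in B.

A, merged: 03:00-05:05, 05:30-05:50, 06:55-08:15.
B, merged: 07:20-08:40.
03:00-05:05: nothing removed.
05:30-05:50: nothing removed.
06:55-08:15 \ B = 06:55-07:20.

03:00-05:05, 05:30-05:50, 06:55-07:20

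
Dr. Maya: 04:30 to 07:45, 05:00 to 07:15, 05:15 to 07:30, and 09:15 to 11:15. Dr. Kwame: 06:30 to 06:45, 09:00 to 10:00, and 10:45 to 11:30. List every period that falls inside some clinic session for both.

Merge the first list: 04:30–07:45, 09:15–11:15.
04:30–07:45 ∩ B → 06:30–06:45.
09:15–11:15 ∩ B → 09:15–10:00, 10:45–11:15.

06:30–06:45, 09:15–10:00, 10:45–11:15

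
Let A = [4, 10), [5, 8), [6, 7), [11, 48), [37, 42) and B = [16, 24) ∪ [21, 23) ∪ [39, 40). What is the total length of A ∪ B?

A, merged: [4, 10), [11, 48).
B, merged: [16, 24), [39, 40).
A ∪ B = [4, 10), [11, 48).
Total: 6 + 37 = 43.

43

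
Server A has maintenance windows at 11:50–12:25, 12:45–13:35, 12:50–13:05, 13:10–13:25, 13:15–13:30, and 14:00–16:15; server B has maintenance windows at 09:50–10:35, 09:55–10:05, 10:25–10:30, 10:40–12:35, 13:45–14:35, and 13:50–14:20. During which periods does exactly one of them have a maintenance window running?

Merge the first list: 11:50–12:25, 12:45–13:35, 14:00–16:15.
Merge the second list: 09:50–10:35, 10:40–12:35, 13:45–14:35.
Only in the first: 12:45–13:35, 14:35–16:15.
Only in the second: 09:50–10:35, 10:40–11:50, 12:25–12:35, 13:45–14:00.
Together these are the periods covered by exactly one.

09:50–10:35, 10:40–11:50, 12:25–12:35, 12:45–13:35, 13:45–14:00, 14:35–16:15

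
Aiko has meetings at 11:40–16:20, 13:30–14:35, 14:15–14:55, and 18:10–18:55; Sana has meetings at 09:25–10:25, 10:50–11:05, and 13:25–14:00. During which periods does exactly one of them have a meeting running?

09:25–10:25, 10:50–11:05, 11:40–13:25, 14:00–16:20, 18:10–18:55

Merge the first list: 11:40–16:20, 18:10–18:55.
A \ B = 11:40–13:25, 14:00–16:20, 18:10–18:55.
B \ A = 09:25–10:25, 10:50–11:05.
Union of the two gives the symmetric difference.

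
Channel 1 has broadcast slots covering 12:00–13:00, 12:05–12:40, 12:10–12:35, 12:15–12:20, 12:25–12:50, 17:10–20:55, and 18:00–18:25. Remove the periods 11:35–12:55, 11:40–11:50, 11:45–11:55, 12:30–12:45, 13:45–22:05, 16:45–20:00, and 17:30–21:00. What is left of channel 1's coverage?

A, merged: 12:00–13:00, 17:10–20:55.
B, merged: 11:35–12:55, 13:45–22:05.
12:00–13:00 minus B → 12:55–13:00.
17:10–20:55: fully covered by B → removed.

12:55–13:00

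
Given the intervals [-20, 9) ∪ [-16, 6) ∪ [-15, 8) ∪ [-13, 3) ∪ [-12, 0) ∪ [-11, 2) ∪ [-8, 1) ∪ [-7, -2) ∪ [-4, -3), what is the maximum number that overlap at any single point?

Sweep endpoints in order; track running count of active intervals.
Peak of 9 reached at -4.

9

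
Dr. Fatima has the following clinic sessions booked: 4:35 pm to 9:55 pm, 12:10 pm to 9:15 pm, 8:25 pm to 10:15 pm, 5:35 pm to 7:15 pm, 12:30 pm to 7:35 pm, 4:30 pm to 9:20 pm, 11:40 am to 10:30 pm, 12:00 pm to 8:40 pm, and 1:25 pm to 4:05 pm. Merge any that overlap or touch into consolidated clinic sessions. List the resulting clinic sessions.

Sort by start: 11:40 am-10:30 pm, 12:00 pm-8:40 pm, 12:10 pm-9:15 pm, 12:30 pm-7:35 pm, 1:25 pm-4:05 pm, 4:30 pm-9:20 pm, 4:35 pm-9:55 pm, 5:35 pm-7:15 pm, 8:25 pm-10:15 pm.
12:00 pm-8:40 pm overlaps/touches 11:40 am-10:30 pm → extend to 11:40 am-10:30 pm.
12:10 pm-9:15 pm overlaps/touches 11:40 am-10:30 pm → extend to 11:40 am-10:30 pm.
12:30 pm-7:35 pm overlaps/touches 11:40 am-10:30 pm → extend to 11:40 am-10:30 pm.
1:25 pm-4:05 pm overlaps/touches 11:40 am-10:30 pm → extend to 11:40 am-10:30 pm.
4:30 pm-9:20 pm overlaps/touches 11:40 am-10:30 pm → extend to 11:40 am-10:30 pm.
4:35 pm-9:55 pm overlaps/touches 11:40 am-10:30 pm → extend to 11:40 am-10:30 pm.
5:35 pm-7:15 pm overlaps/touches 11:40 am-10:30 pm → extend to 11:40 am-10:30 pm.
8:25 pm-10:15 pm overlaps/touches 11:40 am-10:30 pm → extend to 11:40 am-10:30 pm.

11:40 am-10:30 pm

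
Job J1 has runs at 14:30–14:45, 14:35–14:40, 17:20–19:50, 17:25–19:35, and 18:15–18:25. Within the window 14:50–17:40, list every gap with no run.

14:50–17:20

Covered (merged): 14:30–14:45, 17:20–19:50.
Complement within 14:50–17:40: 14:50–17:20.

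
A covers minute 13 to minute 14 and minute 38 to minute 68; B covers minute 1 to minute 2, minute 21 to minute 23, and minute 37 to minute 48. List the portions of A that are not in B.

minute 13 to minute 14: no B overlap → unchanged.
minute 38 to minute 68 minus B → minute 48 to minute 68.

minute 13 to minute 14, minute 48 to minute 68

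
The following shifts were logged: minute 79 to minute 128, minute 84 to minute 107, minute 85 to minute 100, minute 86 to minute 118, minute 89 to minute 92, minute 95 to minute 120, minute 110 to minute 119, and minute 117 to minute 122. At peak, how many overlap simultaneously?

5

Sweep endpoints in order; track running count of active intervals.
Peak of 5 reached at minute 89.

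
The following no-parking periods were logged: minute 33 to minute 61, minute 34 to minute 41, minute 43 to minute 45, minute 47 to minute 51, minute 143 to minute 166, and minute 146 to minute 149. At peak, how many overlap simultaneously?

2

At minute 34, 2 of the intervals are simultaneously active.
No point has more.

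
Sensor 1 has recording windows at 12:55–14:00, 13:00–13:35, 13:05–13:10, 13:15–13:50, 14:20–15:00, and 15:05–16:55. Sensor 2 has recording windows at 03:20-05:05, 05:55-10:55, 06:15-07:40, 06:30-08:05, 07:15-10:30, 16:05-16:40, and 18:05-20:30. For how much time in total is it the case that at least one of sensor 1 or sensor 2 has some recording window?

First set merges to 12:55–14:00, 14:20–15:00, 15:05–16:55.
Second set merges to 03:20–05:05, 05:55–10:55, 16:05–16:40, 18:05–20:30.
A ∪ B = 03:20–05:05, 05:55–10:55, 12:55–14:00, 14:20–15:00, 15:05–16:55, 18:05–20:30.
Total: 1 h 45 min + 5 h + 1 h 5 min + 40 min + 1 h 50 min + 2 h 25 min = 12 h 45 min.

12 h 45 min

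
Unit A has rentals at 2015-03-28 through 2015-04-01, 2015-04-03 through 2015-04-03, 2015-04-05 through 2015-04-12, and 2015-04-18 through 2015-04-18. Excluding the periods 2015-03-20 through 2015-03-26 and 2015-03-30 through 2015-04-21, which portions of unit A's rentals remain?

2015-03-28 through 2015-04-01 \ B = 2015-03-28 through 2015-03-29.
2015-04-03 through 2015-04-03: entirely removed.
2015-04-05 through 2015-04-12: entirely removed.
2015-04-18 through 2015-04-18: entirely removed.

2015-03-28 through 2015-03-29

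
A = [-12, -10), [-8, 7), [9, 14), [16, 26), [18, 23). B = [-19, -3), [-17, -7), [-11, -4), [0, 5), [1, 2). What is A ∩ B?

[-12, -10) ∪ [-8, -3) ∪ [0, 5)

Merge the first list: [-12, -10), [-8, 7), [9, 14), [16, 26).
Merge the second list: [-19, -3), [0, 5).
[-12, -10) overlaps B on [-12, -10).
[-8, 7) overlaps B on [-8, -3), [0, 5).
[9, 14) falls entirely outside B.
[16, 26) falls entirely outside B.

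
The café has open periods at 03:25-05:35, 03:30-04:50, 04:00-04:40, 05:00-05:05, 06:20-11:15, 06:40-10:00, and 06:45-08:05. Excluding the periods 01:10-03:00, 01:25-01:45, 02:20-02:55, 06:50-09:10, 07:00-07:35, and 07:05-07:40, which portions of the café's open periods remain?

Merge the first list: 03:25–05:35, 06:20–11:15.
Merge the second list: 01:10–03:00, 06:50–09:10.
03:25–05:35: no B overlap → unchanged.
06:20–11:15 minus B → 06:20–06:50, 09:10–11:15.

03:25–05:35, 06:20–06:50, 09:10–11:15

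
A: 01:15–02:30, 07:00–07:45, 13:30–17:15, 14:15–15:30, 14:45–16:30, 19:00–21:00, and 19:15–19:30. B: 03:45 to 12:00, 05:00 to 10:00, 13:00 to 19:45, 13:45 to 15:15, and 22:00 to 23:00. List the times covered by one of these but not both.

01:15–02:30, 03:45–07:00, 07:45–12:00, 13:00–13:30, 17:15–19:00, 19:45–21:00, 22:00–23:00

A, merged: 01:15–02:30, 07:00–07:45, 13:30–17:15, 19:00–21:00.
B, merged: 03:45–12:00, 13:00–19:45, 22:00–23:00.
A but not B: 01:15–02:30, 19:45–21:00.
B but not A: 03:45–07:00, 07:45–12:00, 13:00–13:30, 17:15–19:00, 22:00–23:00.
Combining gives A △ B.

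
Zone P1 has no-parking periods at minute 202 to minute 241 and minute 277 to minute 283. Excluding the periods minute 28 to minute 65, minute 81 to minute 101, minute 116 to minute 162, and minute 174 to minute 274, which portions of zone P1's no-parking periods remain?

minute 202 to minute 241: fully covered by B → removed.
minute 277 to minute 283: no B overlap → unchanged.

minute 277 to minute 283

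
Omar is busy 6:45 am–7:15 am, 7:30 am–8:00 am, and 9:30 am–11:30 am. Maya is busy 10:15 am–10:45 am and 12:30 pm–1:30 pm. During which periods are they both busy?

10:15 am–10:45 am

6:45 am–7:15 am meets no B interval.
7:30 am–8:00 am meets no B interval.
9:30 am–11:30 am ∩ B → 10:15 am–10:45 am.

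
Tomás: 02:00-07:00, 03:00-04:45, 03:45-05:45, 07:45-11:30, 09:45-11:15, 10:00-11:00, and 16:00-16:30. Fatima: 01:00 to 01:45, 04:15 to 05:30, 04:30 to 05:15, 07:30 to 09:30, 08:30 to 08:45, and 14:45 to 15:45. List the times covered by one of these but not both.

01:00–01:45, 02:00–04:15, 05:30–07:00, 07:30–07:45, 09:30–11:30, 14:45–15:45, 16:00–16:30

Merge the first list: 02:00–07:00, 07:45–11:30, 16:00–16:30.
Merge the second list: 01:00–01:45, 04:15–05:30, 07:30–09:30, 14:45–15:45.
A but not B: 02:00–04:15, 05:30–07:00, 09:30–11:30, 16:00–16:30.
B but not A: 01:00–01:45, 07:30–07:45, 14:45–15:45.
Combining gives A △ B.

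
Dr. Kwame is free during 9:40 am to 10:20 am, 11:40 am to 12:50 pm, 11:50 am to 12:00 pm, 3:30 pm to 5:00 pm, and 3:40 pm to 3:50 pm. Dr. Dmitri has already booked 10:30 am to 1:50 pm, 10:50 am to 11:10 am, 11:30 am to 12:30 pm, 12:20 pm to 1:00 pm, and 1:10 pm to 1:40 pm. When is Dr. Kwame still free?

9:40 am-10:20 am, 3:30 pm-5:00 pm

Merge the first list: 9:40 am-10:20 am, 11:40 am-12:50 pm, 3:30 pm-5:00 pm.
Merge the second list: 10:30 am-1:50 pm.
9:40 am-10:20 am is untouched.
11:40 am-12:50 pm lies entirely inside B → drops out.
3:30 pm-5:00 pm is untouched.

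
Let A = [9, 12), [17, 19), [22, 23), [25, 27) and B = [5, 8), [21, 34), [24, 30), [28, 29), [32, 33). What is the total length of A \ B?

B, merged: [5, 8), [21, 34).
A \ B = [9, 12), [17, 19).
Total: 3 + 2 = 5.

5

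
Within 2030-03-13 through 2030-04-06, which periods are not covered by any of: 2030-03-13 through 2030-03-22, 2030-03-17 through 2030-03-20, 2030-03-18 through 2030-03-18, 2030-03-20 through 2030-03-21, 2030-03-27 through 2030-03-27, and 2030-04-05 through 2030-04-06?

After merging, the occupied span is 2030-03-13 through 2030-03-22, 2030-03-27 through 2030-03-27, 2030-04-05 through 2030-04-06.
Uncovered inside 2030-03-13 through 2030-04-06: 2030-03-23 through 2030-03-26, 2030-03-28 through 2030-04-04.

2030-03-23 through 2030-03-26, 2030-03-28 through 2030-04-04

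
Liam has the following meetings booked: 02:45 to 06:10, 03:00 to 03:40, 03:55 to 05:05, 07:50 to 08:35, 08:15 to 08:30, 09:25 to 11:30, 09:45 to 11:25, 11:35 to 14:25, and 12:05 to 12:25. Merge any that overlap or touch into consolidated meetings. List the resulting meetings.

02:45–06:10, 07:50–08:35, 09:25–11:30, 11:35–14:25

03:00–03:40 overlaps/touches 02:45–06:10 → extend to 02:45–06:10.
03:55–05:05 overlaps/touches 02:45–06:10 → extend to 02:45–06:10.
07:50–08:35 is disjoint → start new block.
08:15–08:30 overlaps/touches 07:50–08:35 → extend to 07:50–08:35.
09:25–11:30 is disjoint → start new block.
09:45–11:25 overlaps/touches 09:25–11:30 → extend to 09:25–11:30.
11:35–14:25 is disjoint → start new block.
12:05–12:25 overlaps/touches 11:35–14:25 → extend to 11:35–14:25.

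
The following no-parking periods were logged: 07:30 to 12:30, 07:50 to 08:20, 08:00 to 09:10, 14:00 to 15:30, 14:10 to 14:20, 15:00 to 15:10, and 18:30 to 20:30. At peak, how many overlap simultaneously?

3

Sweep endpoints in order; track running count of active intervals.
Peak of 3 reached at 08:00.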